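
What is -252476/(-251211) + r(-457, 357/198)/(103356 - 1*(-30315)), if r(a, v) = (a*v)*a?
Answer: 166093534327/43455986046 ≈ 3.8221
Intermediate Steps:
r(a, v) = v*a²
-252476/(-251211) + r(-457, 357/198)/(103356 - 1*(-30315)) = -252476/(-251211) + ((357/198)*(-457)²)/(103356 - 1*(-30315)) = -252476*(-1/251211) + ((357*(1/198))*208849)/(103356 + 30315) = 252476/251211 + ((119/66)*208849)/133671 = 252476/251211 + (24853031/66)*(1/133671) = 252476/251211 + 1461943/518958 = 166093534327/43455986046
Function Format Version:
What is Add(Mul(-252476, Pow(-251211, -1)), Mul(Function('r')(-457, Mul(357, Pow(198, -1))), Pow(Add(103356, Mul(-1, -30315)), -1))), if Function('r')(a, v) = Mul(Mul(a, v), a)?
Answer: Rational(166093534327, 43455986046) ≈ 3.8221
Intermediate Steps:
Function('r')(a, v) = Mul(v, Pow(a, 2))
Add(Mul(-252476, Pow(-251211, -1)), Mul(Function('r')(-457, Mul(357, Pow(198, -1))), Pow(Add(103356, Mul(-1, -30315)), -1))) = Add(Mul(-252476, Pow(-251211, -1)), Mul(Mul(Mul(357, Pow(198, -1)), Pow(-457, 2)), Pow(Add(103356, Mul(-1, -30315)), -1))) = Add(Mul(-252476, Rational(-1, 251211)), Mul(Mul(Mul(357, Rational(1, 198)), 208849), Pow(Add(103356, 30315), -1))) = Add(Rational(252476, 251211), Mul(Mul(Rational(119, 66), 208849), Pow(133671, -1))) = Add(Rational(252476, 251211), Mul(Rational(24853031, 66), Rational(1, 133671))) = Add(Rational(252476, 251211), Rational(1461943, 518958)) = Rational(166093534327, 43455986046)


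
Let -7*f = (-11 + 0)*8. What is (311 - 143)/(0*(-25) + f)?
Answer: 147/11 ≈ 13.364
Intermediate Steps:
f = 88/7 (f = -(-11 + 0)*8/7 = -(-11)*8/7 = -⅐*(-88) = 88/7 ≈ 12.571)
(311 - 143)/(0*(-25) + f) = (311 - 143)/(0*(-25) + 88/7) = 168/(0 + 88/7) = 168/(88/7) = 168*(7/88) = 147/11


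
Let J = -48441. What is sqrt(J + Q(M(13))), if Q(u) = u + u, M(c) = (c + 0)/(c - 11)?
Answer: 2*I*sqrt(12107) ≈ 220.06*I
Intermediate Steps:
M(c) = c/(-11 + c)
Q(u) = 2*u
sqrt(J + Q(M(13))) = sqrt(-48441 + 2*(13/(-11 + 13))) = sqrt(-48441 + 2*(13/2)) = sqrt(-48441 + 13) = sqrt(-48428) = 2*I*sqrt(12107)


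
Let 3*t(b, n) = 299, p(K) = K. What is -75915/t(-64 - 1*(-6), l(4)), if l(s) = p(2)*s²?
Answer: -227745/299 ≈ -761.69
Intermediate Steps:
l(s) = 2*s²
t(b, n) = 299/3 (t(b, n) = (⅓)*299 = 299/3)
-75915/t(-64 - 1*(-6), l(4)) = -75915/299/3 = -75915*3/299 = -227745/299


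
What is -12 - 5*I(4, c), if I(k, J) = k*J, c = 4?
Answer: -92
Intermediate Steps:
I(k, J) = J*k
-12 - 5*I(4, c) = -12 - 20*4 = -12 - 5*16 = -12 - 80 = -92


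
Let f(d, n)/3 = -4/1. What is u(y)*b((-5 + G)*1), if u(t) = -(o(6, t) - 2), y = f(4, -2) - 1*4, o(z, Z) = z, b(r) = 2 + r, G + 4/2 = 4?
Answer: 4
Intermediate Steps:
G = 2 (G = -2 + 4 = 2)
f(d, n) = -12 (f(d, n) = 3*(-4/1) = 3*(-4*1) = 3*(-4) = -12)
y = -16 (y = -12 - 1*4 = -12 - 4 = -16)
u(t) = -4 (u(t) = -(6 - 2) = -1*4 = -4)
u(y)*b((-5 + G)*1) = -4*(2 + (-5 + 2)*1) = -4*(2 - 3*1) = -4*(2 - 3) = -4*(-1) = 4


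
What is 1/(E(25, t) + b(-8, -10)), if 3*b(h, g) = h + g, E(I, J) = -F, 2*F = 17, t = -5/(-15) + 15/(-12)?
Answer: -2/29 ≈ -0.068966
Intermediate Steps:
t = -11/12 (t = -5*(-1/15) + 15*(-1/12) = ⅓ - 5/4 = -11/12 ≈ -0.91667)
F = 17/2 (F = (½)*17 = 17/2 ≈ 8.5000)
E(I, J) = -17/2 (E(I, J) = -1*17/2 = -17/2)
b(h, g) = g/3 + h/3 (b(h, g) = (h + g)/3 = (g + h)/3 = g/3 + h/3)
1/(E(25, t) + b(-8, -10)) = 1/(-17/2 + ((⅓)*(-10) + (⅓)*(-8))) = 1/(-17/2 + (-10/3 - 8/3)) = 1/(-17/2 - 6) = 1/(-29/2) = -2/29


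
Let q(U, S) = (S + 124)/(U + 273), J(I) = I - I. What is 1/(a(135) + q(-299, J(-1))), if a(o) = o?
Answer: 13/1693 ≈ 0.0076787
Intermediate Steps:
J(I) = 0
q(U, S) = (124 + S)/(273 + U)
1/(a(135) + q(-299, J(-1))) = 1/(135 + (124 + 0)/(273 - 299)) = 1/(135 + 124/(-26)) = 1/(135 - 1/26*124) = 1/(135 - 62/13) = 1/(1693/13) = 13/1693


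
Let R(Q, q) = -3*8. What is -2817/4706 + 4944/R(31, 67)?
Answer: -972253/4706 ≈ -206.60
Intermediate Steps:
R(Q, q) = -24
-2817/4706 + 4944/R(31, 67) = -2817/4706 + 4944/(-24) = -2817*1/4706 + 4944*(-1/24) = -2817/4706 - 206 = -972253/4706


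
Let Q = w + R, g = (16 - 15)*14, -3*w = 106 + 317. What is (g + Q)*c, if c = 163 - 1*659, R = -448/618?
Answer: 19575632/309 ≈ 63352.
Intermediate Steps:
R = -224/309 (R = -448*1/618 = -224/309 ≈ -0.72492)
w = -141 (w = -(106 + 317)/3 = -⅓*423 = -141)
g = 14 (g = 1*14 = 14)
Q = -43793/309 (Q = -141 - 224/309 = -43793/309 ≈ -141.72)
c = -496 (c = 163 - 659 = -496)
(g + Q)*c = (14 - 43793/309)*(-496) = -39467/309*(-496) = 19575632/309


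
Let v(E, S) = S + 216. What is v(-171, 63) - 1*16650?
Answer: -16371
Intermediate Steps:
v(E, S) = 216 + S
v(-171, 63) - 1*16650 = (216 + 63) - 1*16650 = 279 - 16650 = -16371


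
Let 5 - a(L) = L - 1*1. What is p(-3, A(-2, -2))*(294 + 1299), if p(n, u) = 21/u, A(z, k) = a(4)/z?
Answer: -33453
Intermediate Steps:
a(L) = 6 - L (a(L) = 5 - (L - 1*1) = 5 - (L - 1) = 5 - (-1 + L) = 5 + (1 - L) = 6 - L)
A(z, k) = 2/z (A(z, k) = (6 - 1*4)/z = (6 - 4)/z = 2/z)
p(-3, A(-2, -2))*(294 + 1299) = (21/((2/(-2))))*(294 + 1299) = (21/((2*(-½))))*1593 = (21/(-1))*1593 = (21*(-1))*1593 = -21*1593 = -33453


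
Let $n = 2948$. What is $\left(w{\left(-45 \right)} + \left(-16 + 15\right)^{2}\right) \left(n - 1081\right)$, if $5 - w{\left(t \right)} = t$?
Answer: $95217$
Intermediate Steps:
$w{\left(t \right)} = 5 - t$
$\left(w{\left(-45 \right)} + \left(-16 + 15\right)^{2}\right) \left(n - 1081\right) = \left(\left(5 - -45\right) + \left(-16 + 15\right)^{2}\right) \left(2948 - 1081\right) = \left(\left(5 + 45\right) + \left(-1\right)^{2}\right) 1867 = \left(50 + 1\right) 1867 = 51 \cdot 1867 = 95217$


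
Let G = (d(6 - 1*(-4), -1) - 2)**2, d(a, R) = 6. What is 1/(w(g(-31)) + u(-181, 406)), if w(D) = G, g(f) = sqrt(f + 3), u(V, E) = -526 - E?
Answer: -1/916 ≈ -0.0010917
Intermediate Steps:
g(f) = sqrt(3 + f)
G = 16 (G = (6 - 2)**2 = 4**2 = 16)
w(D) = 16
1/(w(g(-31)) + u(-181, 406)) = 1/(16 + (-526 - 1*406)) = 1/(16 + (-526 - 406)) = 1/(16 - 932) = 1/(-916) = -1/916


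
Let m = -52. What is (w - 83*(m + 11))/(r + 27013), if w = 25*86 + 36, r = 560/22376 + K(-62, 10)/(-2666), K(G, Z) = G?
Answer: 74688291/360987370 ≈ 0.20690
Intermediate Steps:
r = 5807/120271 (r = 560/22376 - 62/(-2666) = 560*(1/22376) - 62*(-1/2666) = 70/2797 + 1/43 = 5807/120271 ≈ 0.048283)
w = 2186 (w = 2150 + 36 = 2186)
(w - 83*(m + 11))/(r + 27013) = (2186 - 83*(-52 + 11))/(5807/120271 + 27013) = (2186 - 83*(-41))/(3248886330/120271) = (2186 + 3403)*(120271/3248886330) = 5589*(120271/3248886330) = 74688291/360987370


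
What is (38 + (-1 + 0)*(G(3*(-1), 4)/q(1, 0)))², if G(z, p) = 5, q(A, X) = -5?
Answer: 1521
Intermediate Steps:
(38 + (-1 + 0)*(G(3*(-1), 4)/q(1, 0)))² = (38 + (-1 + 0)*(5/(-5)))² = (38 - 5*(-1)/5)² = (38 - 1*(-1))² = (38 + 1)² = 39² = 1521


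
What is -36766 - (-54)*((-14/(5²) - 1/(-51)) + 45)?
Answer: -14605202/425 ≈ -34365.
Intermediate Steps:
-36766 - (-54)*((-14/(5²) - 1/(-51)) + 45) = -36766 - (-54)*((-14/25 - 1*(-1/51)) + 45) = -36766 - (-54)*((-14*1/25 + 1/51) + 45) = -36766 - (-54)*((-14/25 + 1/51) + 45) = -36766 - (-54)*(-689/1275 + 45) = -36766 - (-54)*56686/1275 = -36766 - 1*(-1020348/425) = -36766 + 1020348/425 = -14605202/425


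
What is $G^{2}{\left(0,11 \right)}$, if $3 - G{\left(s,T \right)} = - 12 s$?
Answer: $9$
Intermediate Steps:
$G{\left(s,T \right)} = 3 + 12 s$ ($G{\left(s,T \right)} = 3 - - 12 s = 3 + 12 s$)
$G^{2}{\left(0,11 \right)} = \left(3 + 12 \cdot 0\right)^{2} = \left(3 + 0\right)^{2} = 3^{2} = 9$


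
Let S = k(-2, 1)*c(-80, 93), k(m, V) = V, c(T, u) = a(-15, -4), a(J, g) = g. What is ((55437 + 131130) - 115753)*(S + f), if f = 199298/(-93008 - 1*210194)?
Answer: -49998437142/151601 ≈ -3.2980e+5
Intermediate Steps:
c(T, u) = -4
S = -4 (S = 1*(-4) = -4)
f = -99649/151601 (f = 199298/(-93008 - 210194) = 199298/(-303202) = 199298*(-1/303202) = -99649/151601 ≈ -0.65731)
((55437 + 131130) - 115753)*(S + f) = ((55437 + 131130) - 115753)*(-4 - 99649/151601) = (186567 - 115753)*(-706053/151601) = 70814*(-706053/151601) = -49998437142/151601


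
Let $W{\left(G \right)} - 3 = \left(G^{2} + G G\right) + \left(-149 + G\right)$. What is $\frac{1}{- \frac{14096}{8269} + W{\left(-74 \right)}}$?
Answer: $\frac{8269}{88728812} \approx 9.3194 \cdot 10^{-5}$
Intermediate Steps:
$W{\left(G \right)} = -146 + G + 2 G^{2}$ ($W{\left(G \right)} = 3 + \left(\left(G^{2} + G G\right) + \left(-149 + G\right)\right) = 3 + \left(\left(G^{2} + G^{2}\right) + \left(-149 + G\right)\right) = 3 + \left(2 G^{2} + \left(-149 + G\right)\right) = 3 + \left(-149 + G + 2 G^{2}\right) = -146 + G + 2 G^{2}$)
$\frac{1}{- \frac{14096}{8269} + W{\left(-74 \right)}} = \frac{1}{- \frac{14096}{8269} - \left(220 - 10952\right)} = \frac{1}{\left(-14096\right) \frac{1}{8269} - -10732} = \frac{1}{- \frac{14096}{8269} - -10732} = \frac{1}{- \frac{14096}{8269} + 10732} = \frac{1}{\frac{88728812}{8269}} = \frac{8269}{88728812}$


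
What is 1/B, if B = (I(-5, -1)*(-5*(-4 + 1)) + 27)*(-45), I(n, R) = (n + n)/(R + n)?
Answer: -1/2340 ≈ -0.00042735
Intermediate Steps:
I(n, R) = 2*n/(R + n) (I(n, R) = (2*n)/(R + n) = 2*n/(R + n))
B = -2340 (B = ((2*(-5)/(-1 - 5))*(-5*(-4 + 1)) + 27)*(-45) = ((2*(-5)/(-6))*(-5*(-3)) + 27)*(-45) = ((2*(-5)*(-1/6))*15 + 27)*(-45) = ((5/3)*15 + 27)*(-45) = (25 + 27)*(-45) = 52*(-45) = -2340)
1/B = 1/(-2340) = -1/2340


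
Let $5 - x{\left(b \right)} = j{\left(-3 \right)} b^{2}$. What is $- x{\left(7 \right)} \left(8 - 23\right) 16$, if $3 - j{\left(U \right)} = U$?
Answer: $-69360$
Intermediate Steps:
$j{\left(U \right)} = 3 - U$
$x{\left(b \right)} = 5 - 6 b^{2}$ ($x{\left(b \right)} = 5 - \left(3 - -3\right) b^{2} = 5 - \left(3 + 3\right) b^{2} = 5 - 6 b^{2}$)
$- x{\left(7 \right)} \left(8 - 23\right) 16 = - \left(5 - 6 \cdot 7^{2}\right) \left(8 - 23\right) 16 = - \left(5 - 294\right) \left(8 - 23\right) 16 = - \left(5 - 294\right) \left(-15\right) 16 = - \left(-289\right) \left(-15\right) 16 = - 4335 \cdot 16 = \left(-1\right) 69360 = -69360$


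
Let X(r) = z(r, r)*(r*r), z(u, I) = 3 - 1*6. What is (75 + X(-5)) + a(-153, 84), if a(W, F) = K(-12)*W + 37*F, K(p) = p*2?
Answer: 6780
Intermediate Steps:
K(p) = 2*p
z(u, I) = -3 (z(u, I) = 3 - 6 = -3)
X(r) = -3*r**2 (X(r) = -3*r*r = -3*r**2)
a(W, F) = -24*W + 37*F (a(W, F) = (2*(-12))*W + 37*F = -24*W + 37*F)
(75 + X(-5)) + a(-153, 84) = (75 - 3*(-5)**2) + (-24*(-153) + 37*84) = (75 - 3*25) + (3672 + 3108) = (75 - 75) + 6780 = 0 + 6780 = 6780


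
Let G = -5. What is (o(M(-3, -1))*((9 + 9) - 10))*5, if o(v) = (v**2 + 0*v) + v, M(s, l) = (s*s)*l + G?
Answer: 7280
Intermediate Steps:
M(s, l) = -5 + l*s**2 (M(s, l) = (s*s)*l - 5 = s**2*l - 5 = l*s**2 - 5 = -5 + l*s**2)
o(v) = v + v**2 (o(v) = (v**2 + 0) + v = v**2 + v = v + v**2)
(o(M(-3, -1))*((9 + 9) - 10))*5 = (((-5 - 1*(-3)**2)*(1 + (-5 - 1*(-3)**2)))*((9 + 9) - 10))*5 = (((-5 - 1*9)*(1 + (-5 - 1*9)))*(18 - 10))*5 = (((-5 - 9)*(1 + (-5 - 9)))*8)*5 = (-14*(1 - 14)*8)*5 = (-14*(-13)*8)*5 = (182*8)*5 = 1456*5 = 7280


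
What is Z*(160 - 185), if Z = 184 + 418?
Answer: -15050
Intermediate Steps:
Z = 602
Z*(160 - 185) = 602*(160 - 185) = 602*(-25) = -15050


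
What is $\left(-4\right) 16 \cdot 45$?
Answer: $-2880$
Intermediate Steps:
$\left(-4\right) 16 \cdot 45 = \left(-64\right) 45 = -2880$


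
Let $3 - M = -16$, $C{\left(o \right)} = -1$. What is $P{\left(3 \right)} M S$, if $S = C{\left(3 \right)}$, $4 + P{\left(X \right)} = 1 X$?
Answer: $19$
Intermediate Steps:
$P{\left(X \right)} = -4 + X$ ($P{\left(X \right)} = -4 + 1 X = -4 + X$)
$S = -1$
$M = 19$ ($M = 3 - -16 = 3 + 16 = 19$)
$P{\left(3 \right)} M S = \left(-4 + 3\right) 19 \left(-1\right) = \left(-1\right) 19 \left(-1\right) = \left(-19\right) \left(-1\right) = 19$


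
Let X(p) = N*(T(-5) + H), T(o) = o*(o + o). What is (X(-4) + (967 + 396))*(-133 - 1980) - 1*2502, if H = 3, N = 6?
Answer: -3554455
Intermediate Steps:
T(o) = 2*o² (T(o) = o*(2*o) = 2*o²)
X(p) = 318 (X(p) = 6*(2*(-5)² + 3) = 6*(2*25 + 3) = 6*(50 + 3) = 6*53 = 318)
(X(-4) + (967 + 396))*(-133 - 1980) - 1*2502 = (318 + (967 + 396))*(-133 - 1980) - 1*2502 = (318 + 1363)*(-2113) - 2502 = 1681*(-2113) - 2502 = -3551953 - 2502 = -3554455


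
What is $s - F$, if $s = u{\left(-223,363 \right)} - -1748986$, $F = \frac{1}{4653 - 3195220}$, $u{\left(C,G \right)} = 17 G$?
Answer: $\frac{5599946004020}{3190567} \approx 1.7552 \cdot 10^{6}$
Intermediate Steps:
$F = - \frac{1}{3190567}$ ($F = \frac{1}{-3190567} = - \frac{1}{3190567} \approx -3.1342 \cdot 10^{-7}$)
$s = 1755157$ ($s = 17 \cdot 363 - -1748986 = 6171 + 1748986 = 1755157$)
$s - F = 1755157 - - \frac{1}{3190567} = 1755157 + \frac{1}{3190567} = \frac{5599946004020}{3190567}$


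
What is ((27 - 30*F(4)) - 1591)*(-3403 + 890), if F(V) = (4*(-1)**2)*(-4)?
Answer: 2724092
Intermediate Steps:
F(V) = -16 (F(V) = (4*1)*(-4) = 4*(-4) = -16)
((27 - 30*F(4)) - 1591)*(-3403 + 890) = ((27 - 30*(-16)) - 1591)*(-3403 + 890) = ((27 + 480) - 1591)*(-2513) = (507 - 1591)*(-2513) = -1084*(-2513) = 2724092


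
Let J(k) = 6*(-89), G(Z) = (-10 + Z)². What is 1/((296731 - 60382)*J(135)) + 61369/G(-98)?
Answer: 143433406285/27261439056 ≈ 5.2614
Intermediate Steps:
J(k) = -534
1/((296731 - 60382)*J(135)) + 61369/G(-98) = 1/((296731 - 60382)*(-534)) + 61369/((-10 - 98)²) = -1/534/236349 + 61369/((-108)²) = (1/236349)*(-1/534) + 61369/11664 = -1/126210366 + 61369*(1/11664) = -1/126210366 + 61369/11664 = 143433406285/27261439056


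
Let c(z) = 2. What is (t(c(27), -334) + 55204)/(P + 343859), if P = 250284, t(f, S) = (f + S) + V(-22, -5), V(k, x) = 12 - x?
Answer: 54889/594143 ≈ 0.092384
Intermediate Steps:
t(f, S) = 17 + S + f (t(f, S) = (f + S) + (12 - 1*(-5)) = (S + f) + (12 + 5) = (S + f) + 17 = 17 + S + f)
(t(c(27), -334) + 55204)/(P + 343859) = ((17 - 334 + 2) + 55204)/(250284 + 343859) = (-315 + 55204)/594143 = 54889*(1/594143) = 54889/594143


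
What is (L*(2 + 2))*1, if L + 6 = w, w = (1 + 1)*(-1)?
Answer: -32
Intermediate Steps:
w = -2 (w = 2*(-1) = -2)
L = -8 (L = -6 - 2 = -8)
(L*(2 + 2))*1 = -8*(2 + 2)*1 = -8*4*1 = -32*1 = -32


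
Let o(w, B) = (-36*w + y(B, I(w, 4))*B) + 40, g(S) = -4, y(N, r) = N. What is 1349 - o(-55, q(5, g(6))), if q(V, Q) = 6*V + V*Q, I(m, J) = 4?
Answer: -771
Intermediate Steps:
q(V, Q) = 6*V + Q*V
o(w, B) = 40 + B² - 36*w (o(w, B) = (-36*w + B*B) + 40 = (-36*w + B²) + 40 = (B² - 36*w) + 40 = 40 + B² - 36*w)
1349 - o(-55, q(5, g(6))) = 1349 - (40 + (5*(6 - 4))² - 36*(-55)) = 1349 - (40 + (5*2)² + 1980) = 1349 - (40 + 10² + 1980) = 1349 - (40 + 100 + 1980) = 1349 - 1*2120 = 1349 - 2120 = -771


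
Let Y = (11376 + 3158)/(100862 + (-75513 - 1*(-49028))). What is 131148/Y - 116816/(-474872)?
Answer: 289505666460616/431361853 ≈ 6.7114e+5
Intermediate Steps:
Y = 14534/74377 (Y = 14534/(100862 + (-75513 + 49028)) = 14534/(100862 - 26485) = 14534/74377 ≈ 0.19541)
131148/Y - 116816/(-474872) = 131148/(14534/74377) - 116816/(-474872) = 131148*(74377/14534) - 116816*(-1/474872) = 4877197398/7267 + 14602/59359 = 289505666460616/431361853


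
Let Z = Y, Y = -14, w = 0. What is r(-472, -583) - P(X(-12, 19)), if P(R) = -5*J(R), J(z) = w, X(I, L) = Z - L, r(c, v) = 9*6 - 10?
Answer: 44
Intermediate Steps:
r(c, v) = 44 (r(c, v) = 54 - 10 = 44)
Z = -14
X(I, L) = -14 - L
J(z) = 0
P(R) = 0 (P(R) = -5*0 = 0)
r(-472, -583) - P(X(-12, 19)) = 44 - 1*0 = 44 + 0 = 44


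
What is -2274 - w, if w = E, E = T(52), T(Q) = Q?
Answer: -2326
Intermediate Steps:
E = 52
w = 52
-2274 - w = -2274 - 1*52 = -2274 - 52 = -2326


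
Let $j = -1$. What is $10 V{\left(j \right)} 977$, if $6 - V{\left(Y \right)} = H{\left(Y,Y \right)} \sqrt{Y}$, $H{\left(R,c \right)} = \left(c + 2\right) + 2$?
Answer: $58620 - 29310 i \approx 58620.0 - 29310.0 i$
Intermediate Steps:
$H{\left(R,c \right)} = 4 + c$ ($H{\left(R,c \right)} = \left(2 + c\right) + 2 = 4 + c$)
$V{\left(Y \right)} = 6 - \sqrt{Y} \left(4 + Y\right)$ ($V{\left(Y \right)} = 6 - \left(4 + Y\right) \sqrt{Y} = 6 - \sqrt{Y} \left(4 + Y\right)$)
$10 V{\left(j \right)} 977 = 10 \left(6 - \sqrt{-1} \left(4 - 1\right)\right) 977 = 10 \left(6 - i 3\right) 977 = 10 \left(6 - 3 i\right) 977 = 10 \left(5862 - 2931 i\right) = 58620 - 29310 i$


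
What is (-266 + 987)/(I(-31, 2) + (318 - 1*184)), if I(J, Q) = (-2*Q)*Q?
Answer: 103/18 ≈ 5.7222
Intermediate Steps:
I(J, Q) = -2*Q**2
(-266 + 987)/(I(-31, 2) + (318 - 1*184)) = (-266 + 987)/(-2*2**2 + (318 - 1*184)) = 721/(-2*4 + (318 - 184)) = 721/(-8 + 134) = 721/126 = 721*(1/126) = 103/18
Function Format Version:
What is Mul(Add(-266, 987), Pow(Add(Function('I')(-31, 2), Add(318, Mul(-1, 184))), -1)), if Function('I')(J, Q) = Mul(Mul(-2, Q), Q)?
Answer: Rational(103, 18) ≈ 5.7222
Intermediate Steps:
Function('I')(J, Q) = Mul(-2, Pow(Q, 2))
Mul(Add(-266, 987), Pow(Add(Function('I')(-31, 2), Add(318, Mul(-1, 184))), -1)) = Mul(Add(-266, 987), Pow(Add(Mul(-2, Pow(2, 2)), Add(318, Mul(-1, 184))), -1)) = Mul(721, Pow(Add(Mul(-2, 4), Add(318, -184)), -1)) = Mul(721, Pow(Add(-8, 134), -1)) = Mul(721, Pow(126, -1)) = Mul(721, Rational(1, 126)) = Rational(103, 18)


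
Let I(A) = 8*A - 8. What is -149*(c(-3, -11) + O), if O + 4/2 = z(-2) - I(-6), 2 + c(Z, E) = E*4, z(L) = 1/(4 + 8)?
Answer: -14453/12 ≈ -1204.4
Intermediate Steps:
z(L) = 1/12
I(A) = -8 + 8*A
c(Z, E) = -2 + 4*E (c(Z, E) = -2 + E*4 = -2 + 4*E)
O = 649/12 (O = -2 + (1/12 - (-8 + 8*(-6))) = -2 + (1/12 - (-8 - 48)) = -2 + (1/12 - 1*(-56)) = -2 + (1/12 + 56) = -2 + 673/12 = 649/12 ≈ 54.083)
-149*(c(-3, -11) + O) = -149*((-2 + 4*(-11)) + 649/12) = -149*((-2 - 44) + 649/12) = -149*(-46 + 649/12) = -149*97/12 = -14453/12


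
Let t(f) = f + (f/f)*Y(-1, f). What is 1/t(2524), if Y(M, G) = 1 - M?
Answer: 1/2526 ≈ 0.00039588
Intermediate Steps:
t(f) = 2 + f (t(f) = f + (f/f)*(1 - 1*(-1)) = f + 1*(1 + 1) = f + 1*2 = f + 2 = 2 + f)
1/t(2524) = 1/(2 + 2524) = 1/2526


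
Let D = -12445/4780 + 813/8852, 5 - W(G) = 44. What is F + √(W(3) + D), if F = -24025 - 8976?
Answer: -33001 + I*√46450380347194/1057814 ≈ -33001.0 + 6.443*I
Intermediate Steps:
W(G) = -39 (W(G) = 5 - 1*44 = 5 - 44 = -39)
F = -33001
D = -2656925/1057814 (D = -12445*1/4780 + 813*(1/8852) = -2489/956 + 813/8852 = -2656925/1057814 ≈ -2.5117)
F + √(W(3) + D) = -33001 + √(-39 - 2656925/1057814) = -33001 + √(-43911671/1057814) = -33001 + I*√46450380347194/1057814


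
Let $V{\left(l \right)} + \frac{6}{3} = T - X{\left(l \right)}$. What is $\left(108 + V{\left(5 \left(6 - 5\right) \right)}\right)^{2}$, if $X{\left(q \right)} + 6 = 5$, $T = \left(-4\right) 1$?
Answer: $10609$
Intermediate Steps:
$T = -4$
$X{\left(q \right)} = -1$ ($X{\left(q \right)} = -6 + 5 = -1$)
$V{\left(l \right)} = -5$ ($V{\left(l \right)} = -2 - 3 = -5$)
$\left(108 + V{\left(5 \left(6 - 5\right) \right)}\right)^{2} = \left(108 - 5\right)^{2} = 103^{2} = 10609$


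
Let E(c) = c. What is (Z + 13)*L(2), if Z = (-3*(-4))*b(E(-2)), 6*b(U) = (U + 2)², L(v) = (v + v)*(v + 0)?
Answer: 104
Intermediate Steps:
L(v) = 2*v² (L(v) = (2*v)*v = 2*v²)
b(U) = (2 + U)²/6 (b(U) = (U + 2)²/6 = (2 + U)²/6)
Z = 0 (Z = (-3*(-4))*((2 - 2)²/6) = 12*((⅙)*0²) = 12*((⅙)*0) = 12*0 = 0)
(Z + 13)*L(2) = (0 + 13)*(2*2²) = 13*(2*4) = 13*8 = 104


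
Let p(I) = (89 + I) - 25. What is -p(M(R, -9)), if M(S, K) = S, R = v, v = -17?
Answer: -47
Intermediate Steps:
R = -17
p(I) = 64 + I
-p(M(R, -9)) = -(64 - 17) = -1*47 = -47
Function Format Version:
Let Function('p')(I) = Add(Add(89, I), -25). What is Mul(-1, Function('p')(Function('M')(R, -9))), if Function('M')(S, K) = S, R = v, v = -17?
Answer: -47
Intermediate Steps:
R = -17
Function('p')(I) = Add(64, I)
Mul(-1, Function('p')(Function('M')(R, -9))) = Mul(-1, Add(64, -17)) = Mul(-1, 47) = -47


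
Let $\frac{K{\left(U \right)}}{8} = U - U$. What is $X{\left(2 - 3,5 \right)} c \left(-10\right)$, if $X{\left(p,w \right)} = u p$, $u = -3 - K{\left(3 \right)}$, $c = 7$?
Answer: $-210$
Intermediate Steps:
$K{\left(U \right)} = 0$ ($K{\left(U \right)} = 8 \left(U - U\right) = 8 \cdot 0 = 0$)
$u = -3$ ($u = -3 - 0 = -3 + 0 = -3$)
$X{\left(p,w \right)} = - 3 p$
$X{\left(2 - 3,5 \right)} c \left(-10\right) = - 3 \left(2 - 3\right) 7 \left(-10\right) = \left(-3\right) \left(-1\right) 7 \left(-10\right) = 3 \cdot 7 \left(-10\right) = 21 \left(-10\right) = -210$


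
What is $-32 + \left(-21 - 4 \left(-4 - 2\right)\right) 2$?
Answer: $-26$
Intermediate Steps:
$-32 + \left(-21 - 4 \left(-4 - 2\right)\right) 2 = -32 + \left(-21 - -24\right) 2 = -32 + \left(-21 + 24\right) 2 = -32 + 3 \cdot 2 = -32 + 6 = -26$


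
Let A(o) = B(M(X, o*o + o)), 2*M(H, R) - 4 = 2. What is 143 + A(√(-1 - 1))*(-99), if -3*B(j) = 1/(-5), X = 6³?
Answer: 682/5 ≈ 136.40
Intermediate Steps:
X = 216
M(H, R) = 3 (M(H, R) = 2 + (½)*2 = 2 + 1 = 3)
B(j) = 1/15 (B(j) = -1/(3*(-5)) = -(-1)/(3*5) = -⅓*(-⅕) = 1/15)
A(o) = 1/15
143 + A(√(-1 - 1))*(-99) = 143 + (1/15)*(-99) = 143 - 33/5 = 682/5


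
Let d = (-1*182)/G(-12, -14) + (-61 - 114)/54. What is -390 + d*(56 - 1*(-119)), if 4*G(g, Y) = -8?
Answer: 808265/54 ≈ 14968.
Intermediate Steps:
G(g, Y) = -2 (G(g, Y) = (1/4)*(-8) = -2)
d = 4739/54 (d = -1*182/(-2) + (-61 - 114)/54 = -182*(-1/2) - 175*1/54 = 91 - 175/54 = 4739/54 ≈ 87.759)
-390 + d*(56 - 1*(-119)) = -390 + 4739*(56 - 1*(-119))/54 = -390 + 4739*(56 + 119)/54 = -390 + (4739/54)*175 = -390 + 829325/54 = 808265/54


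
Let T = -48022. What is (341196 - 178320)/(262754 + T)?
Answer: 5817/7669 ≈ 0.75851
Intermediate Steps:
(341196 - 178320)/(262754 + T) = (341196 - 178320)/(262754 - 48022) = 162876/214732 = 162876*(1/214732) = 5817/7669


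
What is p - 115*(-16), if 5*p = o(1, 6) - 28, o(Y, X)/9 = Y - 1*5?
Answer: 9136/5 ≈ 1827.2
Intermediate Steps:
o(Y, X) = -45 + 9*Y (o(Y, X) = 9*(Y - 1*5) = 9*(Y - 5) = 9*(-5 + Y) = -45 + 9*Y)
p = -64/5 (p = ((-45 + 9*1) - 28)/5 = ((-45 + 9) - 28)/5 = (-36 - 28)/5 = (1/5)*(-64) = -64/5 ≈ -12.800)
p - 115*(-16) = -64/5 - 115*(-16) = -64/5 + 1840 = 9136/5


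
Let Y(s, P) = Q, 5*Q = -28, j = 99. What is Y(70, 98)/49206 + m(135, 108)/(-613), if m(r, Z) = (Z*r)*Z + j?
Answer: -193716526667/75408195 ≈ -2568.9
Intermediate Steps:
Q = -28/5 (Q = (1/5)*(-28) = -28/5 ≈ -5.6000)
Y(s, P) = -28/5
m(r, Z) = 99 + r*Z**2 (m(r, Z) = (Z*r)*Z + 99 = r*Z**2 + 99 = 99 + r*Z**2)
Y(70, 98)/49206 + m(135, 108)/(-613) = -28/5/49206 + (99 + 135*108**2)/(-613) = -28/5*1/49206 + (99 + 135*11664)*(-1/613) = -14/123015 + (99 + 1574640)*(-1/613) = -14/123015 + 1574739*(-1/613) = -14/123015 - 1574739/613 = -193716526667/75408195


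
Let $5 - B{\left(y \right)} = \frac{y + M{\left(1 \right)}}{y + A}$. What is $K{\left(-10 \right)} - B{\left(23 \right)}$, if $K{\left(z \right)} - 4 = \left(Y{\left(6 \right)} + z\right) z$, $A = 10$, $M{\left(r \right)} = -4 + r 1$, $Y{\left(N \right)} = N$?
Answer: $\frac{1307}{33} \approx 39.606$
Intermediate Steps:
$M{\left(r \right)} = -4 + r$
$B{\left(y \right)} = 5 - \frac{-3 + y}{10 + y}$ ($B{\left(y \right)} = 5 - \frac{y + \left(-4 + 1\right)}{y + 10} = 5 - \frac{y - 3}{10 + y} = 5 - \frac{-3 + y}{10 + y}$)
$K{\left(z \right)} = 4 + z \left(6 + z\right)$ ($K{\left(z \right)} = 4 + \left(6 + z\right) z = 4 + z \left(6 + z\right)$)
$K{\left(-10 \right)} - B{\left(23 \right)} = \left(4 + \left(-10\right)^{2} + 6 \left(-10\right)\right) - \frac{53 + 4 \cdot 23}{10 + 23} = \left(4 + 100 - 60\right) - \frac{53 + 92}{33} = 44 - \frac{1}{33} \cdot 145 = 44 - \frac{145}{33} = \frac{1307}{33}$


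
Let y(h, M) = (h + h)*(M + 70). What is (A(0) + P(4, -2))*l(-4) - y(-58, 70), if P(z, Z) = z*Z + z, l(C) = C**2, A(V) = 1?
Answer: 16192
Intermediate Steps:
P(z, Z) = z + Z*z (P(z, Z) = Z*z + z = z + Z*z)
y(h, M) = 2*h*(70 + M) (y(h, M) = (2*h)*(70 + M) = 2*h*(70 + M))
(A(0) + P(4, -2))*l(-4) - y(-58, 70) = (1 + 4*(1 - 2))*(-4)**2 - 2*(-58)*(70 + 70) = (1 + 4*(-1))*16 - 2*(-58)*140 = (1 - 4)*16 - 1*(-16240) = -3*16 + 16240 = -48 + 16240 = 16192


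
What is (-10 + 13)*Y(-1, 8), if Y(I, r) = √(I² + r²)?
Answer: 3*√65 ≈ 24.187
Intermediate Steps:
(-10 + 13)*Y(-1, 8) = (-10 + 13)*√((-1)² + 8²) = 3*√(1 + 64) = 3*√65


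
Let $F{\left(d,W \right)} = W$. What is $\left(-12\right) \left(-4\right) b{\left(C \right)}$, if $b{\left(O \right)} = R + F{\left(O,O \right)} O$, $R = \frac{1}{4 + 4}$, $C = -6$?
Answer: $1734$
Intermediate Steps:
$R = \frac{1}{8} \approx 0.125$
$b{\left(O \right)} = \frac{1}{8} + O^{2}$ ($b{\left(O \right)} = \frac{1}{8} + O O = \frac{1}{8} + O^{2}$)
$\left(-12\right) \left(-4\right) b{\left(C \right)} = \left(-12\right) \left(-4\right) \left(\frac{1}{8} + \left(-6\right)^{2}\right) = 48 \left(\frac{1}{8} + 36\right) = 48 \cdot \frac{289}{8} = 1734$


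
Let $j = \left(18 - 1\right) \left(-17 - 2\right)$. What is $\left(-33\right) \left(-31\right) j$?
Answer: $-330429$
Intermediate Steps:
$j = -323$ ($j = 17 \left(-19\right) = -323$)
$\left(-33\right) \left(-31\right) j = \left(-33\right) \left(-31\right) \left(-323\right) = 1023 \left(-323\right) = -330429$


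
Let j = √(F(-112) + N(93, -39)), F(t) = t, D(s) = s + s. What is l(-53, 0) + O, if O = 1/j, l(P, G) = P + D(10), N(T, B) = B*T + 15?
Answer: -33 - I*√19/266 ≈ -33.0 - 0.016387*I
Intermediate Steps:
D(s) = 2*s
N(T, B) = 15 + B*T
l(P, G) = 20 + P (l(P, G) = P + 2*10 = P + 20 = 20 + P)
j = 14*I*√19 (j = √(-112 + (15 - 39*93)) = √(-112 + (15 - 3627)) = √(-112 - 3612) = √(-3724) = 14*I*√19 ≈ 61.025*I)
O = -I*√19/266 (O = 1/(14*I*√19) = -I*√19/266 ≈ -0.016387*I)
l(-53, 0) + O = (20 - 53) - I*√19/266 = -33 - I*√19/266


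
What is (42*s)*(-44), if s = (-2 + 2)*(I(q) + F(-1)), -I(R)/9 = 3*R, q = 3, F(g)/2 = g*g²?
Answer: 0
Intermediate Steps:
F(g) = 2*g³ (F(g) = 2*(g*g²) = 2*g³)
I(R) = -27*R
s = 0 (s = (-2 + 2)*(-27*3 + 2*(-1)³) = 0*(-81 + 2*(-1)) = 0*(-81 - 2) = 0*(-83) = 0)
(42*s)*(-44) = (42*0)*(-44) = 0*(-44) = 0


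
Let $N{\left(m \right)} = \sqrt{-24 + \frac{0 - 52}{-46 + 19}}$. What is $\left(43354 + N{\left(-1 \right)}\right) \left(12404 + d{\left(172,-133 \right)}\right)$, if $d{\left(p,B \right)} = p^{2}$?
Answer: $1820347752 + \frac{27992 i \sqrt{447}}{3} \approx 1.8203 \cdot 10^{9} + 1.9727 \cdot 10^{5} i$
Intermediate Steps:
$N{\left(m \right)} = \frac{2 i \sqrt{447}}{9}$ ($N{\left(m \right)} = \sqrt{-24 - \frac{52}{-27}} = \sqrt{-24 - - \frac{52}{27}} = \sqrt{-24 + \frac{52}{27}} = \sqrt{- \frac{596}{27}} = \frac{2 i \sqrt{447}}{9}$)
$\left(43354 + N{\left(-1 \right)}\right) \left(12404 + d{\left(172,-133 \right)}\right) = \left(43354 + \frac{2 i \sqrt{447}}{9}\right) \left(12404 + 172^{2}\right) = \left(43354 + \frac{2 i \sqrt{447}}{9}\right) \left(12404 + 29584\right) = \left(43354 + \frac{2 i \sqrt{447}}{9}\right) 41988 = 1820347752 + \frac{27992 i \sqrt{447}}{3}$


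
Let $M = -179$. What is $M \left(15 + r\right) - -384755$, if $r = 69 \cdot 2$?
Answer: $357368$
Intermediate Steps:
$r = 138$
$M \left(15 + r\right) - -384755 = - 179 \left(15 + 138\right) - -384755 = \left(-179\right) 153 + 384755 = -27387 + 384755 = 357368$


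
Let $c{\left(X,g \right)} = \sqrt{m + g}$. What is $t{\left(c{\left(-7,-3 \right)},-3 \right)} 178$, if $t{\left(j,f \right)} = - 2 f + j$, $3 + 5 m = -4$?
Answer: $1068 + \frac{178 i \sqrt{110}}{5} \approx 1068.0 + 373.38 i$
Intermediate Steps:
$m = - \frac{7}{5}$ ($m = - \frac{3}{5} + \frac{1}{5} \left(-4\right) = - \frac{3}{5} - \frac{4}{5} = - \frac{7}{5} \approx -1.4$)
$c{\left(X,g \right)} = \sqrt{- \frac{7}{5} + g}$
$t{\left(j,f \right)} = j - 2 f$
$t{\left(c{\left(-7,-3 \right)},-3 \right)} 178 = \left(\frac{\sqrt{-35 + 25 \left(-3\right)}}{5} - -6\right) 178 = \left(\frac{\sqrt{-35 - 75}}{5} + 6\right) 178 = \left(\frac{\sqrt{-110}}{5} + 6\right) 178 = \left(\frac{i \sqrt{110}}{5} + 6\right) 178 = \left(6 + \frac{i \sqrt{110}}{5}\right) 178 = 1068 + \frac{178 i \sqrt{110}}{5}$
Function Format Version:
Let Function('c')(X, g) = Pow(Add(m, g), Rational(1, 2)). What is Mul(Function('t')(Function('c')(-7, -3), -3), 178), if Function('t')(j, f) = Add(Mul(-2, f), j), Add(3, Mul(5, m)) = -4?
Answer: Add(1068, Mul(Rational(178, 5), I, Pow(110, Rational(1, 2)))) ≈ Add(1068.0, Mul(373.38, I))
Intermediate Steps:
m = Rational(-7, 5) (m = Add(Rational(-3, 5), Mul(Rational(1, 5), -4)) = Add(Rational(-3, 5), Rational(-4, 5)) = Rational(-7, 5) ≈ -1.4000)
Function('c')(X, g) = Pow(Add(Rational(-7, 5), g), Rational(1, 2))
Function('t')(j, f) = Add(j, Mul(-2, f))
Mul(Function('t')(Function('c')(-7, -3), -3), 178) = Mul(Add(Mul(Rational(1, 5), Pow(Add(-35, Mul(25, -3)), Rational(1, 2))), Mul(-2, -3)), 178) = Mul(Add(Mul(Rational(1, 5), Pow(Add(-35, -75), Rational(1, 2))), 6), 178) = Mul(Add(Mul(Rational(1, 5), Pow(-110, Rational(1, 2))), 6), 178) = Mul(Add(Mul(Rational(1, 5), Mul(I, Pow(110, Rational(1, 2)))), 6), 178) = Mul(Add(Mul(Rational(1, 5), I, Pow(110, Rational(1, 2))), 6), 178) = Mul(Add(6, Mul(Rational(1, 5), I, Pow(110, Rational(1, 2)))), 178) = Add(1068, Mul(Rational(178, 5), I, Pow(110, Rational(1, 2))))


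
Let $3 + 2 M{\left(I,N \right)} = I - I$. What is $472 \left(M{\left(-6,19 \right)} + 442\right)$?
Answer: $207916$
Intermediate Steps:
$M{\left(I,N \right)} = - \frac{3}{2}$ ($M{\left(I,N \right)} = - \frac{3}{2} + \frac{I - I}{2} = - \frac{3}{2} + \frac{1}{2} \cdot 0 = - \frac{3}{2} + 0 = - \frac{3}{2}$)
$472 \left(M{\left(-6,19 \right)} + 442\right) = 472 \left(- \frac{3}{2} + 442\right) = 472 \cdot \frac{881}{2} = 207916$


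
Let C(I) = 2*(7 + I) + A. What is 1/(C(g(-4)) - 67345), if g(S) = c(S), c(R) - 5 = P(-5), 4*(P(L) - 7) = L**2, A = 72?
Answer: -2/134445 ≈ -1.4876e-5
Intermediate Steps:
P(L) = 7 + L**2/4
c(R) = 73/4 (c(R) = 5 + (7 + (1/4)*(-5)**2) = 5 + (7 + (1/4)*25) = 5 + (7 + 25/4) = 5 + 53/4 = 73/4)
g(S) = 73/4
C(I) = 86 + 2*I (C(I) = 2*(7 + I) + 72 = (14 + 2*I) + 72 = 86 + 2*I)
1/(C(g(-4)) - 67345) = 1/((86 + 2*(73/4)) - 67345) = 1/((86 + 73/2) - 67345) = 1/(245/2 - 67345) = 1/(-134445/2) = -2/134445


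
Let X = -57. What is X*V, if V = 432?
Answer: -24624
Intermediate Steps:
X*V = -57*432 = -24624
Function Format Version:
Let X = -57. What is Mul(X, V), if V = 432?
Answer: -24624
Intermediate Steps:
Mul(X, V) = Mul(-57, 432) = -24624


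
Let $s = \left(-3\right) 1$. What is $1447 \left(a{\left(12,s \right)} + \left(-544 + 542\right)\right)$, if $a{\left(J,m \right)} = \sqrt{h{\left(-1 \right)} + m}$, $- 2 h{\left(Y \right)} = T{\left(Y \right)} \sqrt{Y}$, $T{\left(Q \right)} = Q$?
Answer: $-2894 + \frac{1447 \sqrt{-12 + 2 i}}{2} \approx -2685.9 + 2514.9 i$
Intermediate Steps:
$s = -3$
$h{\left(Y \right)} = - \frac{Y^{\frac{3}{2}}}{2}$ ($h{\left(Y \right)} = - \frac{Y \sqrt{Y}}{2} = - \frac{Y^{\frac{3}{2}}}{2}$)
$a{\left(J,m \right)} = \sqrt{m + \frac{i}{2}}$ ($a{\left(J,m \right)} = \sqrt{- \frac{\left(-1\right)^{\frac{3}{2}}}{2} + m} = \sqrt{- \frac{\left(-1\right) i}{2} + m} = \sqrt{\frac{i}{2} + m} = \sqrt{m + \frac{i}{2}}$)
$1447 \left(a{\left(12,s \right)} + \left(-544 + 542\right)\right) = 1447 \left(\frac{\sqrt{2 i + 4 \left(-3\right)}}{2} + \left(-544 + 542\right)\right) = 1447 \left(\frac{\sqrt{2 i - 12}}{2} - 2\right) = 1447 \left(\frac{\sqrt{-12 + 2 i}}{2} - 2\right) = 1447 \left(-2 + \frac{\sqrt{-12 + 2 i}}{2}\right) = -2894 + \frac{1447 \sqrt{-12 + 2 i}}{2}$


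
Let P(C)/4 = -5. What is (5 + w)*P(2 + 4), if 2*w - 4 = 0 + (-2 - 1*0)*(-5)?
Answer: -240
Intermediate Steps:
P(C) = -20 (P(C) = 4*(-5) = -20)
w = 7 (w = 2 + (0 + (-2 - 1*0)*(-5))/2 = 2 + (0 + (-2 + 0)*(-5))/2 = 2 + (0 - 2*(-5))/2 = 2 + (0 + 10)/2 = 2 + (1/2)*10 = 2 + 5 = 7)
(5 + w)*P(2 + 4) = (5 + 7)*(-20) = 12*(-20) = -240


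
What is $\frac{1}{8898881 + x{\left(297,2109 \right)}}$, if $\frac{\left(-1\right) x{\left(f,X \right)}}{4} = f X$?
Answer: $\frac{1}{6393389} \approx 1.5641 \cdot 10^{-7}$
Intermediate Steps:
$x{\left(f,X \right)} = - 4 X f$ ($x{\left(f,X \right)} = - 4 f X = - 4 X f$)
$\frac{1}{8898881 + x{\left(297,2109 \right)}} = \frac{1}{8898881 - 8436 \cdot 297} = \frac{1}{8898881 - 2505492} = \frac{1}{6393389}$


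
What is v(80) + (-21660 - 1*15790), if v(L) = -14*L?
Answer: -38570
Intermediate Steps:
v(80) + (-21660 - 1*15790) = -14*80 + (-21660 - 1*15790) = -1120 + (-21660 - 15790) = -1120 - 37450 = -38570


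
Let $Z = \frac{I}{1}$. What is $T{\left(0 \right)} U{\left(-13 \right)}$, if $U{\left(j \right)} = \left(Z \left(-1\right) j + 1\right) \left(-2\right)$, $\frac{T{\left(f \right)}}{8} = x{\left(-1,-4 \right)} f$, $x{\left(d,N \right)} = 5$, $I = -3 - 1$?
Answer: $0$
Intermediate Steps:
$I = -4$
$Z = -4$ ($Z = - \frac{4}{1} = \left(-4\right) 1 = -4$)
$T{\left(f \right)} = 40 f$ ($T{\left(f \right)} = 8 \cdot 5 f = 40 f$)
$U{\left(j \right)} = -2 - 8 j$ ($U{\left(j \right)} = \left(\left(-4\right) \left(-1\right) j + 1\right) \left(-2\right) = \left(4 j + 1\right) \left(-2\right) = \left(1 + 4 j\right) \left(-2\right) = -2 - 8 j$)
$T{\left(0 \right)} U{\left(-13 \right)} = 40 \cdot 0 \left(-2 - -104\right) = 0 \left(-2 + 104\right) = 0 \cdot 102 = 0$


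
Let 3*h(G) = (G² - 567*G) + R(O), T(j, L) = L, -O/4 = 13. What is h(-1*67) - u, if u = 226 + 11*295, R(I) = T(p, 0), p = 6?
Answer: 32065/3 ≈ 10688.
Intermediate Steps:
O = -52 (O = -4*13 = -52)
R(I) = 0
h(G) = -189*G + G²/3 (h(G) = ((G² - 567*G) + 0)/3 = (G² - 567*G)/3 = -189*G + G²/3)
u = 3471 (u = 226 + 3245 = 3471)
h(-1*67) - u = (-1*67)*(-567 - 1*67)/3 - 1*3471 = (⅓)*(-67)*(-567 - 67) - 3471 = (⅓)*(-67)*(-634) - 3471 = 42478/3 - 3471 = 32065/3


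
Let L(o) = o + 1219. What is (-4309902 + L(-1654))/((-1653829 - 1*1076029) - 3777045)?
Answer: 4310337/6506903 ≈ 0.66243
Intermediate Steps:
L(o) = 1219 + o
(-4309902 + L(-1654))/((-1653829 - 1*1076029) - 3777045) = (-4309902 + (1219 - 1654))/((-1653829 - 1*1076029) - 3777045) = (-4309902 - 435)/((-1653829 - 1076029) - 3777045) = -4310337/(-2729858 - 3777045) = -4310337/(-6506903) = -4310337*(-1/6506903) = 4310337/6506903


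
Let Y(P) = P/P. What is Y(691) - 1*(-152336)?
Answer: 152337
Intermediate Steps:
Y(P) = 1
Y(691) - 1*(-152336) = 1 - 1*(-152336) = 1 + 152336 = 152337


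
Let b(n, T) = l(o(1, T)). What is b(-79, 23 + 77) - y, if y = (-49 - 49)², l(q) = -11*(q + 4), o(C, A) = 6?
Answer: -9714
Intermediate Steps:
l(q) = -44 - 11*q (l(q) = -11*(4 + q) = -44 - 11*q)
b(n, T) = -110 (b(n, T) = -44 - 11*6 = -44 - 66 = -110)
y = 9604 (y = (-98)² = 9604)
b(-79, 23 + 77) - y = -110 - 1*9604 = -110 - 9604 = -9714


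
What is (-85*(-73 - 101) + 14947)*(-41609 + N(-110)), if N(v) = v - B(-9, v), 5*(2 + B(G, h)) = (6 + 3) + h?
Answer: -6199688708/5 ≈ -1.2399e+9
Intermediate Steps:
B(G, h) = -1/5 + h/5 (B(G, h) = -2 + ((6 + 3) + h)/5 = -2 + (9 + h)/5 = -2 + (9/5 + h/5) = -1/5 + h/5)
N(v) = 1/5 + 4*v/5 (N(v) = v - (-1/5 + v/5) = v + (1/5 - v/5) = 1/5 + 4*v/5)
(-85*(-73 - 101) + 14947)*(-41609 + N(-110)) = (-85*(-73 - 101) + 14947)*(-41609 + (1/5 + (4/5)*(-110))) = (-85*(-174) + 14947)*(-41609 + (1/5 - 88)) = (14790 + 14947)*(-41609 - 439/5) = 29737*(-208484/5) = -6199688708/5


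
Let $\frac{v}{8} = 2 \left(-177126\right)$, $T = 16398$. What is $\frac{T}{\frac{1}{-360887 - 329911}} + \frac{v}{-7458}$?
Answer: $- \frac{14080337593436}{1243} \approx -1.1328 \cdot 10^{10}$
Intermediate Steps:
$v = -2834016$ ($v = 8 \cdot 2 \left(-177126\right) = 8 \left(-354252\right) = -2834016$)
$\frac{T}{\frac{1}{-360887 - 329911}} + \frac{v}{-7458} = \frac{16398}{\frac{1}{-360887 - 329911}} - \frac{2834016}{-7458} = \frac{16398}{\frac{1}{-690798}} - - \frac{472336}{1243} = \frac{16398}{- \frac{1}{690798}} + \frac{472336}{1243} = 16398 \left(-690798\right) + \frac{472336}{1243} = -11327705604 + \frac{472336}{1243} = - \frac{14080337593436}{1243}$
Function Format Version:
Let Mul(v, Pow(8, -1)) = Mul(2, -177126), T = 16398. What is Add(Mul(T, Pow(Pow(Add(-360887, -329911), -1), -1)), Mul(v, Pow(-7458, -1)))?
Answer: Rational(-14080337593436, 1243) ≈ -1.1328e+10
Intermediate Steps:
v = -2834016 (v = Mul(8, Mul(2, -177126)) = Mul(8, -354252) = -2834016)
Add(Mul(T, Pow(Pow(Add(-360887, -329911), -1), -1)), Mul(v, Pow(-7458, -1))) = Add(Mul(16398, Pow(Pow(Add(-360887, -329911), -1), -1)), Mul(-2834016, Pow(-7458, -1))) = Add(Mul(16398, Pow(Pow(-690798, -1), -1)), Mul(-2834016, Rational(-1, 7458))) = Add(Mul(16398, Pow(Rational(-1, 690798), -1)), Rational(472336, 1243)) = Add(Mul(16398, -690798), Rational(472336, 1243)) = Add(-11327705604, Rational(472336, 1243)) = Rational(-14080337593436, 1243)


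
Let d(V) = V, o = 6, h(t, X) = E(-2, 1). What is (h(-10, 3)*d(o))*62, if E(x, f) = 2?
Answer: 744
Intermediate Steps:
h(t, X) = 2
(h(-10, 3)*d(o))*62 = (2*6)*62 = 12*62 = 744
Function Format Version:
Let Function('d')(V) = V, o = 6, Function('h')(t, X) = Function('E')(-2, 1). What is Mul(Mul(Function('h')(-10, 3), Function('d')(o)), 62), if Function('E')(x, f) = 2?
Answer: 744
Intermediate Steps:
Function('h')(t, X) = 2
Mul(Mul(Function('h')(-10, 3), Function('d')(o)), 62) = Mul(Mul(2, 6), 62) = Mul(12, 62) = 744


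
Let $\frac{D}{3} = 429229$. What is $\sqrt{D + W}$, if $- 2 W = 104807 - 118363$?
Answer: $\sqrt{1294465} \approx 1137.7$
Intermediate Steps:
$D = 1287687$ ($D = 3 \cdot 429229 = 1287687$)
$W = 6778$ ($W = - \frac{104807 - 118363}{2} = \left(- \frac{1}{2}\right) \left(-13556\right) = 6778$)
$\sqrt{D + W} = \sqrt{1287687 + 6778} = \sqrt{1294465}$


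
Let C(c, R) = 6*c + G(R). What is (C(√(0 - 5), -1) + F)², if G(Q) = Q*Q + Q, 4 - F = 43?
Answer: 1341 - 468*I*√5 ≈ 1341.0 - 1046.5*I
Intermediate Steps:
F = -39 (F = 4 - 1*43 = 4 - 43 = -39)
G(Q) = Q + Q² (G(Q) = Q² + Q = Q + Q²)
C(c, R) = 6*c + R*(1 + R)
(C(√(0 - 5), -1) + F)² = ((6*√(0 - 5) - (1 - 1)) - 39)² = ((6*√(-5) - 1*0) - 39)² = ((6*(I*√5) + 0) - 39)² = ((6*I*√5 + 0) - 39)² = (6*I*√5 - 39)² = (-39 + 6*I*√5)²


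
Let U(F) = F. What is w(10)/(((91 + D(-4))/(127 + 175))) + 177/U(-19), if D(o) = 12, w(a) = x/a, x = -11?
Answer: -122714/9785 ≈ -12.541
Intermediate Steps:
w(a) = -11/a
w(10)/(((91 + D(-4))/(127 + 175))) + 177/U(-19) = (-11/10)/(((91 + 12)/(127 + 175))) + 177/(-19) = (-11*⅒)/((103/302)) + 177*(-1/19) = -11/(10*(103*(1/302))) - 177/19 = -11/(10*103/302) - 177/19 = -11/10*302/103 - 177/19 = -1661/515 - 177/19 = -122714/9785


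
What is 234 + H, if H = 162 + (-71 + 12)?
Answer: 337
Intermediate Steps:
H = 103 (H = 162 - 59 = 103)
234 + H = 234 + 103 = 337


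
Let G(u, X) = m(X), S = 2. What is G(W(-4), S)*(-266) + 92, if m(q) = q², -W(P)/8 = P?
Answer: -972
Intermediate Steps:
W(P) = -8*P
G(u, X) = X²
G(W(-4), S)*(-266) + 92 = 2²*(-266) + 92 = 4*(-266) + 92 = -1064 + 92 = -972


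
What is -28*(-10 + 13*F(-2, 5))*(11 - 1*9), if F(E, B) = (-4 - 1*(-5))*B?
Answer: -3080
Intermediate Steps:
F(E, B) = B (F(E, B) = (-4 + 5)*B = 1*B = B)
-28*(-10 + 13*F(-2, 5))*(11 - 1*9) = -28*(-10 + 13*5)*(11 - 1*9) = -28*(-10 + 65)*(11 - 9) = -1540*2 = -28*110 = -3080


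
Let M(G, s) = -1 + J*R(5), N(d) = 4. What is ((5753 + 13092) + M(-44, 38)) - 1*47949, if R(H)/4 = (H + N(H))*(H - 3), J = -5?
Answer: -29465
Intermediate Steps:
R(H) = 4*(-3 + H)*(4 + H) (R(H) = 4*((H + 4)*(H - 3)) = 4*((4 + H)*(-3 + H)) = 4*((-3 + H)*(4 + H)) = 4*(-3 + H)*(4 + H))
M(G, s) = -361 (M(G, s) = -1 - 5*(-48 + 4*5 + 4*5²) = -1 - 5*(-48 + 20 + 4*25) = -1 - 5*(-48 + 20 + 100) = -1 - 5*72 = -1 - 360 = -361)
((5753 + 13092) + M(-44, 38)) - 1*47949 = ((5753 + 13092) - 361) - 1*47949 = (18845 - 361) - 47949 = 18484 - 47949 = -29465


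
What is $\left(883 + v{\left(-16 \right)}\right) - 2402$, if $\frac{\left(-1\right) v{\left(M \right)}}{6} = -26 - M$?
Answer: $-1459$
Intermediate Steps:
$v{\left(M \right)} = 156 + 6 M$ ($v{\left(M \right)} = - 6 \left(-26 - M\right) = 156 + 6 M$)
$\left(883 + v{\left(-16 \right)}\right) - 2402 = \left(883 + \left(156 + 6 \left(-16\right)\right)\right) - 2402 = \left(883 + \left(156 - 96\right)\right) - 2402 = \left(883 + 60\right) - 2402 = 943 - 2402 = -1459$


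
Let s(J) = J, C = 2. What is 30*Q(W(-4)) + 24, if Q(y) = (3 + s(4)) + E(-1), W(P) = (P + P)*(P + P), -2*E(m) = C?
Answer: 204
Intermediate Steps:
E(m) = -1 (E(m) = -1/2*2 = -1)
W(P) = 4*P**2 (W(P) = (2*P)*(2*P) = 4*P**2)
Q(y) = 6 (Q(y) = (3 + 4) - 1 = 7 - 1 = 6)
30*Q(W(-4)) + 24 = 30*6 + 24 = 180 + 24 = 204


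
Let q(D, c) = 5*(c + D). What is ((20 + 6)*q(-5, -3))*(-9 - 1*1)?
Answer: 10400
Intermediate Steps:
q(D, c) = 5*D + 5*c (q(D, c) = 5*(D + c) = 5*D + 5*c)
((20 + 6)*q(-5, -3))*(-9 - 1*1) = ((20 + 6)*(5*(-5) + 5*(-3)))*(-9 - 1*1) = (26*(-25 - 15))*(-9 - 1) = (26*(-40))*(-10) = -1040*(-10) = 10400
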